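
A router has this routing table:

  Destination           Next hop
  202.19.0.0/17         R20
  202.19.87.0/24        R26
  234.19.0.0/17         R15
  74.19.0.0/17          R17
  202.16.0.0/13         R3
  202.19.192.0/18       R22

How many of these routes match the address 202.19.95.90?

Prefixes containing 202.19.95.90:
  202.16.0.0/13 (202.16.0.0 - 202.23.255.255)
  202.19.0.0/17 (202.19.0.0 - 202.19.127.255)
Total matching entries: 2.

2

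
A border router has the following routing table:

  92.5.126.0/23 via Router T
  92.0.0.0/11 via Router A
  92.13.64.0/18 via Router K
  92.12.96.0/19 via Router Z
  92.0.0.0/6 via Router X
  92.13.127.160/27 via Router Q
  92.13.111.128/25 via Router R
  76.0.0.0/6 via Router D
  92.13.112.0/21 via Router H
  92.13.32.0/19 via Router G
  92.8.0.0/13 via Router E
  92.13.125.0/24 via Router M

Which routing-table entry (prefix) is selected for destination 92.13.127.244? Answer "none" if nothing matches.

Entries matching 92.13.127.244:
  92.0.0.0/6 (92.0.0.0 - 95.255.255.255)
  92.0.0.0/11 (92.0.0.0 - 92.31.255.255)
  92.8.0.0/13 (92.8.0.0 - 92.15.255.255)
  92.13.64.0/18 (92.13.64.0 - 92.13.127.255)
Most specific is 92.13.64.0/18.

92.13.64.0/18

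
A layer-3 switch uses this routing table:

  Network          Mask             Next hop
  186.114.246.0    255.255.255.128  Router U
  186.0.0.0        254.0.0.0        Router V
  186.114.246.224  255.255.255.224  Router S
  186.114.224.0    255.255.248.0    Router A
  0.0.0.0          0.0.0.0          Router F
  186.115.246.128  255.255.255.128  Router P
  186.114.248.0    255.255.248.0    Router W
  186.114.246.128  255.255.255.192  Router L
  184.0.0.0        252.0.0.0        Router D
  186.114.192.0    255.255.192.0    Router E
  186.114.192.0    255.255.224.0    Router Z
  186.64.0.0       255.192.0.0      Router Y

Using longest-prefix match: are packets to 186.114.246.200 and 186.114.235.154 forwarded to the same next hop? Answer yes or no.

yes

186.114.246.200: longest match 186.114.192.0/18 -> Router E
186.114.235.154: longest match 186.114.192.0/18 -> Router E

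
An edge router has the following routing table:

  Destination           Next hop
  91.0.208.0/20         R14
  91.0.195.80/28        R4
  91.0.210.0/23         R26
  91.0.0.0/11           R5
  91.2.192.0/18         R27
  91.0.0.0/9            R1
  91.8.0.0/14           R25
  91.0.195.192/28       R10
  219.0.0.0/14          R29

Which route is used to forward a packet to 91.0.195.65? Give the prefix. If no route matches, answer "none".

91.0.0.0/11

Entries matching 91.0.195.65:
  91.0.0.0/9 (91.0.0.0 - 91.127.255.255)
  91.0.0.0/11 (91.0.0.0 - 91.31.255.255)
Most specific is 91.0.0.0/11.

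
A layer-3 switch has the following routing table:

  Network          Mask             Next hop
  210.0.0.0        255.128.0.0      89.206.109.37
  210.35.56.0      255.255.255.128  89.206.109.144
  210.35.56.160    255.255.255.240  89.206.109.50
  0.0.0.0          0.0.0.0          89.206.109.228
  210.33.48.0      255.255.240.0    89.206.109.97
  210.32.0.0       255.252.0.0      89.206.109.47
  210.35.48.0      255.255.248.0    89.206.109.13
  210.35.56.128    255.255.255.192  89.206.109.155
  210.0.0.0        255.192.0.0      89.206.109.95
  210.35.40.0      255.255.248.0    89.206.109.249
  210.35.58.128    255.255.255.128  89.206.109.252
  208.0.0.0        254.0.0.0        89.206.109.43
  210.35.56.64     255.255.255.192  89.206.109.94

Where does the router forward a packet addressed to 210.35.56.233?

Routes whose prefix contains 210.35.56.233:
  0.0.0.0/0 (default, matches everything) -> 89.206.109.228
  210.0.0.0/9 (210.0.0.0 - 210.127.255.255) -> 89.206.109.37
  210.0.0.0/10 (210.0.0.0 - 210.63.255.255) -> 89.206.109.95
  210.32.0.0/14 (210.32.0.0 - 210.35.255.255) -> 89.206.109.47
More-specific entries that do NOT match:
  210.35.56.160/28 (210.35.56.160 - 210.35.56.175) does not contain 210.35.56.233
  210.35.56.128/26 (210.35.56.128 - 210.35.56.191) does not contain 210.35.56.233
  210.35.56.64/26 (210.35.56.64 - 210.35.56.127) does not contain 210.35.56.233
  210.35.56.0/25 (210.35.56.0 - 210.35.56.127) does not contain 210.35.56.233
  210.35.58.128/25 (210.35.58.128 - 210.35.58.255) does not contain 210.35.56.233
  210.35.48.0/21 (210.35.48.0 - 210.35.55.255) does not contain 210.35.56.233
  210.35.40.0/21 (210.35.40.0 - 210.35.47.255) does not contain 210.35.56.233
  210.33.48.0/20 (210.33.48.0 - 210.33.63.255) does not contain 210.35.56.233
Longest matching prefix is /14 -> next hop 89.206.109.47.

89.206.109.47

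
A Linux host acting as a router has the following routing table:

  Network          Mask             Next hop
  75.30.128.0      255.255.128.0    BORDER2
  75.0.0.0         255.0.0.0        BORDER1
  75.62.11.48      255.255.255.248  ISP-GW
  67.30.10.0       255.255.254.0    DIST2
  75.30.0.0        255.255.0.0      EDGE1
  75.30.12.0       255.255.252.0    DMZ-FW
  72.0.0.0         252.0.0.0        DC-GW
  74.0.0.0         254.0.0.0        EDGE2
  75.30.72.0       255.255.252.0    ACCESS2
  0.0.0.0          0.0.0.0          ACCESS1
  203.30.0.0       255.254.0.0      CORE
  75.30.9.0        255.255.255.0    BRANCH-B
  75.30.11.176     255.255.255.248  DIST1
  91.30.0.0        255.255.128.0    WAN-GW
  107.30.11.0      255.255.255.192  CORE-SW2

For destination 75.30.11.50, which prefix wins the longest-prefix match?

Entries matching 75.30.11.50:
  0.0.0.0/0 (default, matches everything)
  72.0.0.0/6 (72.0.0.0 - 75.255.255.255)
  74.0.0.0/7 (74.0.0.0 - 75.255.255.255)
  75.0.0.0/8 (75.0.0.0 - 75.255.255.255)
  75.30.0.0/16 (75.30.0.0 - 75.30.255.255)
Most specific is 75.30.0.0/16.

75.30.0.0/16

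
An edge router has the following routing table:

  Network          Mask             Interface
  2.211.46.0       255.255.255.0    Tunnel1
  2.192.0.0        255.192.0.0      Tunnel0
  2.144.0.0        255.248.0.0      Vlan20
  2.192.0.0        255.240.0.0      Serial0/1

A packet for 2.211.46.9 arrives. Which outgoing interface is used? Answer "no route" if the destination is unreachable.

Tunnel1

Routes whose prefix contains 2.211.46.9:
  2.192.0.0/10 (2.192.0.0 - 2.255.255.255) -> Tunnel0
  2.211.46.0/24 (2.211.46.0 - 2.211.46.255) -> Tunnel1
Longest matching prefix is /24 -> interface Tunnel1.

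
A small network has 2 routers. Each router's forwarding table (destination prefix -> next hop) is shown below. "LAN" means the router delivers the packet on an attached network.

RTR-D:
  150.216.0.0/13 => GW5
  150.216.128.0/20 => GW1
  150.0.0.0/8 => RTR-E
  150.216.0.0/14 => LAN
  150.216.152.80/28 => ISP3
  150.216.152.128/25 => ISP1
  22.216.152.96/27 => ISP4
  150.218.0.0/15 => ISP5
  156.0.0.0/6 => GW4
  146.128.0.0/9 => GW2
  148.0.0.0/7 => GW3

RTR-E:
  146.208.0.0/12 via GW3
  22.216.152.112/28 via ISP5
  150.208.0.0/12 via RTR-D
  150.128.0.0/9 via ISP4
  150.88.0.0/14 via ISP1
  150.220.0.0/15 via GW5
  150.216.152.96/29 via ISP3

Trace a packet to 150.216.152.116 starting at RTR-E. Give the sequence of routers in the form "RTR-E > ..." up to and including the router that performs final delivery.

At RTR-E: longest match for 150.216.152.116 is 150.208.0.0/12 -> RTR-D
At RTR-D: longest match for 150.216.152.116 is 150.216.0.0/14 -> LAN

RTR-E > RTR-D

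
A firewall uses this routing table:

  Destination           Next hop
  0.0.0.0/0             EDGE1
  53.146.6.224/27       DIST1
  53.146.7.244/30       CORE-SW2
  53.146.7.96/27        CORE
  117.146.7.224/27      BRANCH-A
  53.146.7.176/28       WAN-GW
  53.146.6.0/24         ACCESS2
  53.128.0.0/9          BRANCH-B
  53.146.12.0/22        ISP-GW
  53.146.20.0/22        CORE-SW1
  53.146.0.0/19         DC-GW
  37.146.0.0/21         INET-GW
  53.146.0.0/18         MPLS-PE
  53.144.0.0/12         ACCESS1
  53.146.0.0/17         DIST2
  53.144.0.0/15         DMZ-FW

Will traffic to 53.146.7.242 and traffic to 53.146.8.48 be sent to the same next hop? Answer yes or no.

53.146.7.242: longest match 53.146.0.0/19 -> DC-GW
53.146.8.48: longest match 53.146.0.0/19 -> DC-GW

yes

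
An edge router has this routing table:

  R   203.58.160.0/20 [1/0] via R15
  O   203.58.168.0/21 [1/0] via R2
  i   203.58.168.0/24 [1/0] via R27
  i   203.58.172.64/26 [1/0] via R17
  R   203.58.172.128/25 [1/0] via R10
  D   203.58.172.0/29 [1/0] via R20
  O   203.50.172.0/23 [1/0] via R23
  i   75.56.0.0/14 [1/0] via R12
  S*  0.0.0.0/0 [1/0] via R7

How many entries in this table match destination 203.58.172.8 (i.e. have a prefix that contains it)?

Prefixes containing 203.58.172.8:
  0.0.0.0/0 (default, matches everything)
  203.58.160.0/20 (203.58.160.0 - 203.58.175.255)
  203.58.168.0/21 (203.58.168.0 - 203.58.175.255)
Total matching entries: 3.

3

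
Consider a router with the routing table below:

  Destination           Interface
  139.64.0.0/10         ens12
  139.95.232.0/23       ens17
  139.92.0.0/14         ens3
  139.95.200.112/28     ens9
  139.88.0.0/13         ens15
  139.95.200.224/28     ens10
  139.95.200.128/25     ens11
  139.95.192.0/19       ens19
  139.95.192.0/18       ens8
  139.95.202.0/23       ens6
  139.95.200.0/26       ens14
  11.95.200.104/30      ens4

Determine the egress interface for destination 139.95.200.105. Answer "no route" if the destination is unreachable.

ens19

Routes whose prefix contains 139.95.200.105:
  139.64.0.0/10 (139.64.0.0 - 139.127.255.255) -> ens12
  139.88.0.0/13 (139.88.0.0 - 139.95.255.255) -> ens15
  139.92.0.0/14 (139.92.0.0 - 139.95.255.255) -> ens3
  139.95.192.0/18 (139.95.192.0 - 139.95.255.255) -> ens8
  139.95.192.0/19 (139.95.192.0 - 139.95.223.255) -> ens19
More-specific entries that do NOT match:
  11.95.200.104/30 (11.95.200.104 - 11.95.200.107) does not contain 139.95.200.105
  139.95.200.112/28 (139.95.200.112 - 139.95.200.127) does not contain 139.95.200.105
  139.95.200.224/28 (139.95.200.224 - 139.95.200.239) does not contain 139.95.200.105
  139.95.200.0/26 (139.95.200.0 - 139.95.200.63) does not contain 139.95.200.105
  139.95.200.128/25 (139.95.200.128 - 139.95.200.255) does not contain 139.95.200.105
  139.95.232.0/23 (139.95.232.0 - 139.95.233.255) does not contain 139.95.200.105
  139.95.202.0/23 (139.95.202.0 - 139.95.203.255) does not contain 139.95.200.105
Longest matching prefix is /19 -> interface ens19.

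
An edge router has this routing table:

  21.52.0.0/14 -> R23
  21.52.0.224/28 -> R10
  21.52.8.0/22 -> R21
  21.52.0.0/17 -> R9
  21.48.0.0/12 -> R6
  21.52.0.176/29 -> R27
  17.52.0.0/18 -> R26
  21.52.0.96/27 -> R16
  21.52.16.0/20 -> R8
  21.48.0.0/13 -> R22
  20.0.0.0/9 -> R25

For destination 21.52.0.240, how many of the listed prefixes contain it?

4

Prefixes containing 21.52.0.240:
  21.48.0.0/12 (21.48.0.0 - 21.63.255.255)
  21.48.0.0/13 (21.48.0.0 - 21.55.255.255)
  21.52.0.0/14 (21.52.0.0 - 21.55.255.255)
  21.52.0.0/17 (21.52.0.0 - 21.52.127.255)
Total matching entries: 4.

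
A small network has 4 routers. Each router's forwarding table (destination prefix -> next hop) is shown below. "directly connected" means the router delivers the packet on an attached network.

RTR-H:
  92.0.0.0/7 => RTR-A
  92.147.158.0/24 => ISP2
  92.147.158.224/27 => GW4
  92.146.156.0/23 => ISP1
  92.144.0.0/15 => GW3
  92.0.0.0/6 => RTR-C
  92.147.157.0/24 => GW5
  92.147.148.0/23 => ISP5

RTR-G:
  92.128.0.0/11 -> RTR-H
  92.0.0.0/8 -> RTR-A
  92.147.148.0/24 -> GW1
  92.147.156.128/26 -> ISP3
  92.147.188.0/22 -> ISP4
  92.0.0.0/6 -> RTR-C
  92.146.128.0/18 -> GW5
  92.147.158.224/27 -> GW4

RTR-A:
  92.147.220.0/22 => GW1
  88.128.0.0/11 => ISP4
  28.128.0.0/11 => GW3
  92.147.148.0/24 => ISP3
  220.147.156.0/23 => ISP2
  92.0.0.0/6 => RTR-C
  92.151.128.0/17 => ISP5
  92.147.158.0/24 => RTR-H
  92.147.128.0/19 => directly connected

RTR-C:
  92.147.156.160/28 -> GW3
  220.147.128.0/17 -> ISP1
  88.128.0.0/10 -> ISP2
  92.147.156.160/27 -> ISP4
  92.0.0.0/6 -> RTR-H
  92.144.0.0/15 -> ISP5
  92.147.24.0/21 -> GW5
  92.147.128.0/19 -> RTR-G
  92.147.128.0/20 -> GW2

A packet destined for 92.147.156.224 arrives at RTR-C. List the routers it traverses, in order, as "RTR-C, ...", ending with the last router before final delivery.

At RTR-C: longest match for 92.147.156.224 is 92.147.128.0/19 -> RTR-G
At RTR-G: longest match for 92.147.156.224 is 92.128.0.0/11 -> RTR-H
At RTR-H: longest match for 92.147.156.224 is 92.0.0.0/7 -> RTR-A
At RTR-A: longest match for 92.147.156.224 is 92.147.128.0/19 -> directly connected

RTR-C, RTR-G, RTR-H, RTR-A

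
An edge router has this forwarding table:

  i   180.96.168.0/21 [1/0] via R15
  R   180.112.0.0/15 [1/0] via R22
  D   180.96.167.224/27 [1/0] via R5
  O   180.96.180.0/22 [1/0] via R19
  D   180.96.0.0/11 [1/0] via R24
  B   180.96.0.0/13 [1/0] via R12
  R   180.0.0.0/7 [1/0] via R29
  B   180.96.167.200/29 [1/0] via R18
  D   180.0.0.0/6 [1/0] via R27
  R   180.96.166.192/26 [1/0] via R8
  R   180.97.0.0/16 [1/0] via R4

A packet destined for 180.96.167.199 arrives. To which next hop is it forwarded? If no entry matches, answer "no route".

Routes whose prefix contains 180.96.167.199:
  180.0.0.0/6 (180.0.0.0 - 183.255.255.255) -> R27
  180.0.0.0/7 (180.0.0.0 - 181.255.255.255) -> R29
  180.96.0.0/11 (180.96.0.0 - 180.127.255.255) -> R24
  180.96.0.0/13 (180.96.0.0 - 180.103.255.255) -> R12
More-specific entries that do NOT match:
  180.96.167.200/29 (180.96.167.200 - 180.96.167.207) does not contain 180.96.167.199
  180.96.167.224/27 (180.96.167.224 - 180.96.167.255) does not contain 180.96.167.199
  180.96.166.192/26 (180.96.166.192 - 180.96.166.255) does not contain 180.96.167.199
  180.96.180.0/22 (180.96.180.0 - 180.96.183.255) does not contain 180.96.167.199
  180.96.168.0/21 (180.96.168.0 - 180.96.175.255) does not contain 180.96.167.199
  180.97.0.0/16 (180.97.0.0 - 180.97.255.255) does not contain 180.96.167.199
  180.112.0.0/15 (180.112.0.0 - 180.113.255.255) does not contain 180.96.167.199
Longest matching prefix is /13 -> next hop R12.

R12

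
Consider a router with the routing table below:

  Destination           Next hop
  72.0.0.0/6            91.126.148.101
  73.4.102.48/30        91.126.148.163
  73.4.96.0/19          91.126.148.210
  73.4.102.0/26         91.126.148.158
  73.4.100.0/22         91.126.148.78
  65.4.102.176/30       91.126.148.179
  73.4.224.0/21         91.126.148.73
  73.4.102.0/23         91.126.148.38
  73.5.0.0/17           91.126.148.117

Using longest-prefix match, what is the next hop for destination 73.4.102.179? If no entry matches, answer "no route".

Routes whose prefix contains 73.4.102.179:
  72.0.0.0/6 (72.0.0.0 - 75.255.255.255) -> 91.126.148.101
  73.4.96.0/19 (73.4.96.0 - 73.4.127.255) -> 91.126.148.210
  73.4.100.0/22 (73.4.100.0 - 73.4.103.255) -> 91.126.148.78
  73.4.102.0/23 (73.4.102.0 - 73.4.103.255) -> 91.126.148.38
More-specific entries that do NOT match:
  73.4.102.48/30 (73.4.102.48 - 73.4.102.51) does not contain 73.4.102.179
  65.4.102.176/30 (65.4.102.176 - 65.4.102.179) does not contain 73.4.102.179
  73.4.102.0/26 (73.4.102.0 - 73.4.102.63) does not contain 73.4.102.179
Longest matching prefix is /23 -> next hop 91.126.148.38.

91.126.148.38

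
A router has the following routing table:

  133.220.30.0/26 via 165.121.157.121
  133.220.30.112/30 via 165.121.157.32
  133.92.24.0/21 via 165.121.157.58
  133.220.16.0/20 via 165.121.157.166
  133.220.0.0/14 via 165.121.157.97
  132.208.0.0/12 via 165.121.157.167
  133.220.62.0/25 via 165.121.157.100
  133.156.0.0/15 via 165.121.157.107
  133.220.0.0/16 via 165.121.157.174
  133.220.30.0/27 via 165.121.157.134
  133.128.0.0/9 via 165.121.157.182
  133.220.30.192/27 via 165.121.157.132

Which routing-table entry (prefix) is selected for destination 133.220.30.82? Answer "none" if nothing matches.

133.220.16.0/20

Entries matching 133.220.30.82:
  133.128.0.0/9 (133.128.0.0 - 133.255.255.255)
  133.220.0.0/14 (133.220.0.0 - 133.223.255.255)
  133.220.0.0/16 (133.220.0.0 - 133.220.255.255)
  133.220.16.0/20 (133.220.16.0 - 133.220.31.255)
Most specific is 133.220.16.0/20.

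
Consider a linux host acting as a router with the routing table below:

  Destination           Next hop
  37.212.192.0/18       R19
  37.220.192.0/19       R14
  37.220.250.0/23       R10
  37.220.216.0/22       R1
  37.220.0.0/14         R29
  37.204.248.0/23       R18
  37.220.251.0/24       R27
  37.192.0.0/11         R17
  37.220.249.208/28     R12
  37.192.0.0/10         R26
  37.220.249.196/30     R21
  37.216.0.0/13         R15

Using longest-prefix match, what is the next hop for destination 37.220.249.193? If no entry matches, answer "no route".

Routes whose prefix contains 37.220.249.193:
  37.192.0.0/10 (37.192.0.0 - 37.255.255.255) -> R26
  37.192.0.0/11 (37.192.0.0 - 37.223.255.255) -> R17
  37.216.0.0/13 (37.216.0.0 - 37.223.255.255) -> R15
  37.220.0.0/14 (37.220.0.0 - 37.223.255.255) -> R29
More-specific entries that do NOT match:
  37.220.249.196/30 (37.220.249.196 - 37.220.249.199) does not contain 37.220.249.193
  37.220.249.208/28 (37.220.249.208 - 37.220.249.223) does not contain 37.220.249.193
  37.220.251.0/24 (37.220.251.0 - 37.220.251.255) does not contain 37.220.249.193
  37.220.250.0/23 (37.220.250.0 - 37.220.251.255) does not contain 37.220.249.193
  37.204.248.0/23 (37.204.248.0 - 37.204.249.255) does not contain 37.220.249.193
  37.220.216.0/22 (37.220.216.0 - 37.220.219.255) does not contain 37.220.249.193
  37.220.192.0/19 (37.220.192.0 - 37.220.223.255) does not contain 37.220.249.193
  37.212.192.0/18 (37.212.192.0 - 37.212.255.255) does not contain 37.220.249.193
Longest matching prefix is /14 -> next hop R29.

R29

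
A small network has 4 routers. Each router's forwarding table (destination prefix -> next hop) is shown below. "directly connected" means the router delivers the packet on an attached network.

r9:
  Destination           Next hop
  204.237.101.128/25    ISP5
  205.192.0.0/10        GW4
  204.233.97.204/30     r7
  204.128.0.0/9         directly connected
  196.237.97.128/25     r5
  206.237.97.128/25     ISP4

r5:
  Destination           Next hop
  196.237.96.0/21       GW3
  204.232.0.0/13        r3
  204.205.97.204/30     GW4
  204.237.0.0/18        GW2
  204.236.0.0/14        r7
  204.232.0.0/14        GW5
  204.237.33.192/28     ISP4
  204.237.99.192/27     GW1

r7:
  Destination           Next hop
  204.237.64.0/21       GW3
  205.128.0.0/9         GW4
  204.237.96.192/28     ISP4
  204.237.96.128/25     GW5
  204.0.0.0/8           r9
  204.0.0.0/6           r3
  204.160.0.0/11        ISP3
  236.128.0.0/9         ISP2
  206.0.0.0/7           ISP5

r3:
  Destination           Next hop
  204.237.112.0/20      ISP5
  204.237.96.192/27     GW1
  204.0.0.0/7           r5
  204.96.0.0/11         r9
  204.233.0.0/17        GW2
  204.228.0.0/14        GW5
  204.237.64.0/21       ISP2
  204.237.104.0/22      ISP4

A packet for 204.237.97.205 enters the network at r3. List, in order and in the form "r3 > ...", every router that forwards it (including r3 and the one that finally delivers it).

r3 > r5 > r7 > r9

At r3: longest match for 204.237.97.205 is 204.0.0.0/7 -> r5
At r5: longest match for 204.237.97.205 is 204.236.0.0/14 -> r7
At r7: longest match for 204.237.97.205 is 204.0.0.0/8 -> r9
At r9: longest match for 204.237.97.205 is 204.128.0.0/9 -> directly connected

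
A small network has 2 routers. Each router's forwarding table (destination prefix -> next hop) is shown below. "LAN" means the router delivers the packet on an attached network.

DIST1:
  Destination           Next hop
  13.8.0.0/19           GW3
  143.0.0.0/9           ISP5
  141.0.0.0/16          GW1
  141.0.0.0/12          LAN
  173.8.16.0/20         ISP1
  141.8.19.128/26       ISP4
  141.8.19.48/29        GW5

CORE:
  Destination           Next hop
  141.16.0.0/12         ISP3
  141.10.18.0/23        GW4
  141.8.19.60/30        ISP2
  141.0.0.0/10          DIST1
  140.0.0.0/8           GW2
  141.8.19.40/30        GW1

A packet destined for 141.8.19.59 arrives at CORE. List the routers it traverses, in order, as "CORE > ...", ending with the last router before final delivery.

At CORE: longest match for 141.8.19.59 is 141.0.0.0/10 -> DIST1
At DIST1: longest match for 141.8.19.59 is 141.0.0.0/12 -> LAN

CORE > DIST1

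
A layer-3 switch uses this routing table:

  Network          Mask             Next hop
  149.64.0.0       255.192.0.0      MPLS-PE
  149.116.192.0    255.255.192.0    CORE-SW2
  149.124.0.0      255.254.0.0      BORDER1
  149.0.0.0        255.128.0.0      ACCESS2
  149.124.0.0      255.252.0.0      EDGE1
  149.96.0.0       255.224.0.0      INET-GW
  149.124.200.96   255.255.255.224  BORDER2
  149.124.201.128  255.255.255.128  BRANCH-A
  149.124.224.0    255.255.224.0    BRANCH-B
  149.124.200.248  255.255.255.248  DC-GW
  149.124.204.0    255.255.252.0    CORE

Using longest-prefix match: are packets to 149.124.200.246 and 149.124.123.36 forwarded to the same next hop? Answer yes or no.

yes

149.124.200.246: longest match 149.124.0.0/15 -> BORDER1
149.124.123.36: longest match 149.124.0.0/15 -> BORDER1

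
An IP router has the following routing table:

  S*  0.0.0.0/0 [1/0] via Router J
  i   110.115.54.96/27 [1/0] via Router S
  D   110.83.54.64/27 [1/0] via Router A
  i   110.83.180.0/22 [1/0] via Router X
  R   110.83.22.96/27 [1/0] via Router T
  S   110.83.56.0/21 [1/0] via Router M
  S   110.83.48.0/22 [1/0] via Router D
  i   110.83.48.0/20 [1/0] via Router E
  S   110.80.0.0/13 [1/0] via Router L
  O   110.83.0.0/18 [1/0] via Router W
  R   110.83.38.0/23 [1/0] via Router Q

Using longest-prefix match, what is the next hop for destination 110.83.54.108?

Routes whose prefix contains 110.83.54.108:
  0.0.0.0/0 (default, matches everything) -> Router J
  110.80.0.0/13 (110.80.0.0 - 110.87.255.255) -> Router L
  110.83.0.0/18 (110.83.0.0 - 110.83.63.255) -> Router W
  110.83.48.0/20 (110.83.48.0 - 110.83.63.255) -> Router E
More-specific entries that do NOT match:
  110.115.54.96/27 (110.115.54.96 - 110.115.54.127) does not contain 110.83.54.108
  110.83.54.64/27 (110.83.54.64 - 110.83.54.95) does not contain 110.83.54.108
  110.83.22.96/27 (110.83.22.96 - 110.83.22.127) does not contain 110.83.54.108
  110.83.38.0/23 (110.83.38.0 - 110.83.39.255) does not contain 110.83.54.108
  110.83.180.0/22 (110.83.180.0 - 110.83.183.255) does not contain 110.83.54.108
  110.83.48.0/22 (110.83.48.0 - 110.83.51.255) does not contain 110.83.54.108
  110.83.56.0/21 (110.83.56.0 - 110.83.63.255) does not contain 110.83.54.108
Longest matching prefix is /20 -> next hop Router E.

Router E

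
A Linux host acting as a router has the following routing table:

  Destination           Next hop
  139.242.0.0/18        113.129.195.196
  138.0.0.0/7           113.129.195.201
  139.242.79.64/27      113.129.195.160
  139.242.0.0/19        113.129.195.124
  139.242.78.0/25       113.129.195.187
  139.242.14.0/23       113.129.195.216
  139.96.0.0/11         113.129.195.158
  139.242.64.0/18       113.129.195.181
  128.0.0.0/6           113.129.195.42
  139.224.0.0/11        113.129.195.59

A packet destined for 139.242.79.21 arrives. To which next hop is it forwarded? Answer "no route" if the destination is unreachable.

113.129.195.181

Routes whose prefix contains 139.242.79.21:
  138.0.0.0/7 (138.0.0.0 - 139.255.255.255) -> 113.129.195.201
  139.224.0.0/11 (139.224.0.0 - 139.255.255.255) -> 113.129.195.59
  139.242.64.0/18 (139.242.64.0 - 139.242.127.255) -> 113.129.195.181
More-specific entries that do NOT match:
  139.242.79.64/27 (139.242.79.64 - 139.242.79.95) does not contain 139.242.79.21
  139.242.78.0/25 (139.242.78.0 - 139.242.78.127) does not contain 139.242.79.21
  139.242.14.0/23 (139.242.14.0 - 139.242.15.255) does not contain 139.242.79.21
  139.242.0.0/19 (139.242.0.0 - 139.242.31.255) does not contain 139.242.79.21
Longest matching prefix is /18 -> next hop 113.129.195.181.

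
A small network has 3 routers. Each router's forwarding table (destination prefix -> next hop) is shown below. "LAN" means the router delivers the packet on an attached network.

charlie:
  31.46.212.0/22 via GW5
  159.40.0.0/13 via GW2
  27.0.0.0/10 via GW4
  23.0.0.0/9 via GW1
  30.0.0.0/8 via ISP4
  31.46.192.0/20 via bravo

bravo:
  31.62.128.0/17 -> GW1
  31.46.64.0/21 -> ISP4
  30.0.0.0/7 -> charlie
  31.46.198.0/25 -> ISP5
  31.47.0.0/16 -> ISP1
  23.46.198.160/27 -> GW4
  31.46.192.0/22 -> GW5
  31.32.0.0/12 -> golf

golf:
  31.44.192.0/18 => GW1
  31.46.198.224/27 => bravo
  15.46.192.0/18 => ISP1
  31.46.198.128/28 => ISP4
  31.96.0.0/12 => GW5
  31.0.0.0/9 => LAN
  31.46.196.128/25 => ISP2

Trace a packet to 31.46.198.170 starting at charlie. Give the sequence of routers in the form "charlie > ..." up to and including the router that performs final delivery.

charlie > bravo > golf

At charlie: longest match for 31.46.198.170 is 31.46.192.0/20 -> bravo
At bravo: longest match for 31.46.198.170 is 31.32.0.0/12 -> golf
At golf: longest match for 31.46.198.170 is 31.0.0.0/9 -> LAN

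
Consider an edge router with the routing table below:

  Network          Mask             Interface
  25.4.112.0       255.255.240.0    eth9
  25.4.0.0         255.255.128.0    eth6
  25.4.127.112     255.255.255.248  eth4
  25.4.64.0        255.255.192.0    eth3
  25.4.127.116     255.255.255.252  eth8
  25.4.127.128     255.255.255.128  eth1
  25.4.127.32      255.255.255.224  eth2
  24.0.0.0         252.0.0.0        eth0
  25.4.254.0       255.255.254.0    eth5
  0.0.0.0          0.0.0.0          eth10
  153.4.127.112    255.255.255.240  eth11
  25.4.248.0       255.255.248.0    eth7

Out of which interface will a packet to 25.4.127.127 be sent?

eth9

Routes whose prefix contains 25.4.127.127:
  0.0.0.0/0 (default, matches everything) -> eth10
  24.0.0.0/6 (24.0.0.0 - 27.255.255.255) -> eth0
  25.4.0.0/17 (25.4.0.0 - 25.4.127.255) -> eth6
  25.4.64.0/18 (25.4.64.0 - 25.4.127.255) -> eth3
  25.4.112.0/20 (25.4.112.0 - 25.4.127.255) -> eth9
More-specific entries that do NOT match:
  25.4.127.116/30 (25.4.127.116 - 25.4.127.119) does not contain 25.4.127.127
  25.4.127.112/29 (25.4.127.112 - 25.4.127.119) does not contain 25.4.127.127
  153.4.127.112/28 (153.4.127.112 - 153.4.127.127) does not contain 25.4.127.127
  25.4.127.32/27 (25.4.127.32 - 25.4.127.63) does not contain 25.4.127.127
  25.4.127.128/25 (25.4.127.128 - 25.4.127.255) does not contain 25.4.127.127
  25.4.254.0/23 (25.4.254.0 - 25.4.255.255) does not contain 25.4.127.127
  25.4.248.0/21 (25.4.248.0 - 25.4.255.255) does not contain 25.4.127.127
Longest matching prefix is /20 -> interface eth9.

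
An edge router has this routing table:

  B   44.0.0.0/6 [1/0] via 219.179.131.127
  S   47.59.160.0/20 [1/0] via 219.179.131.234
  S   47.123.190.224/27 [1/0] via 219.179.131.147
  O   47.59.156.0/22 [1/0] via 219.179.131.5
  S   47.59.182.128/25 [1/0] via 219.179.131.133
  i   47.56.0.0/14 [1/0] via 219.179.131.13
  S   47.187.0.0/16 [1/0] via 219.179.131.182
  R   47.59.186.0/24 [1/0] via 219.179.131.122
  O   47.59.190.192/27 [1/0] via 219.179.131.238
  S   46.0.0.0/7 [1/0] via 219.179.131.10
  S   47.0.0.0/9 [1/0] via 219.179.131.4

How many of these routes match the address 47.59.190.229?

Prefixes containing 47.59.190.229:
  44.0.0.0/6 (44.0.0.0 - 47.255.255.255)
  46.0.0.0/7 (46.0.0.0 - 47.255.255.255)
  47.0.0.0/9 (47.0.0.0 - 47.127.255.255)
  47.56.0.0/14 (47.56.0.0 - 47.59.255.255)
Total matching entries: 4.

4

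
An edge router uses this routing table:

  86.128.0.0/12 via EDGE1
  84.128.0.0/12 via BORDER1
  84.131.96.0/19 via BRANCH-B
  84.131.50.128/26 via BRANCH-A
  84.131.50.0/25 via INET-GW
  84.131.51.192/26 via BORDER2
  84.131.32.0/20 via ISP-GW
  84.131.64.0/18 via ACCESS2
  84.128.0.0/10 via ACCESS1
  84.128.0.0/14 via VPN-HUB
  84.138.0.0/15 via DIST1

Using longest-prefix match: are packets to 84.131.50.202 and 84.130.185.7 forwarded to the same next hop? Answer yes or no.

yes

84.131.50.202: longest match 84.128.0.0/14 -> VPN-HUB
84.130.185.7: longest match 84.128.0.0/14 -> VPN-HUB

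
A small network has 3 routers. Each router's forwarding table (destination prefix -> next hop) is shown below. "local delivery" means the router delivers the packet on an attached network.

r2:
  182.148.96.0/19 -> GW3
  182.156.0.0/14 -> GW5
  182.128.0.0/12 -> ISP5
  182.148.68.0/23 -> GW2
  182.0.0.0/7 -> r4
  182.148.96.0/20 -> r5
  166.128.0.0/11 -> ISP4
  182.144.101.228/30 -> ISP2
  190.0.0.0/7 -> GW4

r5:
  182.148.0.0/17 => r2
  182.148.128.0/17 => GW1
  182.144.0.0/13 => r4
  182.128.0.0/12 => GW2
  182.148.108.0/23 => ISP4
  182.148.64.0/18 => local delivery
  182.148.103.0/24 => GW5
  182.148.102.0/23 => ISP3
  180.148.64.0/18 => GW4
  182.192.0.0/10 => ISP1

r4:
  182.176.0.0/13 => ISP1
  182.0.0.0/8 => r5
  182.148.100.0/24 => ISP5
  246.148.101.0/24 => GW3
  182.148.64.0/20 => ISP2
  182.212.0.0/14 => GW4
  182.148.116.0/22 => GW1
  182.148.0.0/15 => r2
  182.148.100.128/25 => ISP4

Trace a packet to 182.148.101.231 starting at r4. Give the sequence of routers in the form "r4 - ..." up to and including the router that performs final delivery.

At r4: longest match for 182.148.101.231 is 182.148.0.0/15 -> r2
At r2: longest match for 182.148.101.231 is 182.148.96.0/20 -> r5
At r5: longest match for 182.148.101.231 is 182.148.64.0/18 -> local delivery

r4 - r2 - r5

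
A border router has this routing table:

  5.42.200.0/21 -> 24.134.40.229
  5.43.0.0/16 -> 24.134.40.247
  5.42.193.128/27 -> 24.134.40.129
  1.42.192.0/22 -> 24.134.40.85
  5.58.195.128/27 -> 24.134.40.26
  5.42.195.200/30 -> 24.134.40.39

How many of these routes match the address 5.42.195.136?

No listed prefix contains 5.42.195.136.
Total matching entries: 0.

0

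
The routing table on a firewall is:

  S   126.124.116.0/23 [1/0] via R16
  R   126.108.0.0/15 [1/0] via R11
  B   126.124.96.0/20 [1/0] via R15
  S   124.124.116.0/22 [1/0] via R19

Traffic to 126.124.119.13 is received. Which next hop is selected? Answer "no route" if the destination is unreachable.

no route

No entry's prefix contains 126.124.119.13; there is no default route.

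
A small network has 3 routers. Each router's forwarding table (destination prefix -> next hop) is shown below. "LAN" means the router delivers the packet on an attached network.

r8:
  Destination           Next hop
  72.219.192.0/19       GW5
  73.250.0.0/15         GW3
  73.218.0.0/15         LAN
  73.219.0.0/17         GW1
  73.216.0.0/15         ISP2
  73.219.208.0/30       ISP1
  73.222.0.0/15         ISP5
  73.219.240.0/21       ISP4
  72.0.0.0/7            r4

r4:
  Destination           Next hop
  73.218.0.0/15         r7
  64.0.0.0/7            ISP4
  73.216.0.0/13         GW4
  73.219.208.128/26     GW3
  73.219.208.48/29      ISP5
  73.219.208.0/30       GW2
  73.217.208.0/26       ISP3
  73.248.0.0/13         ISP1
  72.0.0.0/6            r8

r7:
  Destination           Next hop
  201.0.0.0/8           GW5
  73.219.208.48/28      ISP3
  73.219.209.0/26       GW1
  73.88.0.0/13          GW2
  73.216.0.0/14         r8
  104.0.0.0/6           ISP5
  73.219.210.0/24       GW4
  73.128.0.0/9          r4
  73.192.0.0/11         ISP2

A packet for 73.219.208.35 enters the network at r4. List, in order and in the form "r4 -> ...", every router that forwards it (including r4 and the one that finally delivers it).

r4 -> r7 -> r8

At r4: longest match for 73.219.208.35 is 73.218.0.0/15 -> r7
At r7: longest match for 73.219.208.35 is 73.216.0.0/14 -> r8
At r8: longest match for 73.219.208.35 is 73.218.0.0/15 -> LAN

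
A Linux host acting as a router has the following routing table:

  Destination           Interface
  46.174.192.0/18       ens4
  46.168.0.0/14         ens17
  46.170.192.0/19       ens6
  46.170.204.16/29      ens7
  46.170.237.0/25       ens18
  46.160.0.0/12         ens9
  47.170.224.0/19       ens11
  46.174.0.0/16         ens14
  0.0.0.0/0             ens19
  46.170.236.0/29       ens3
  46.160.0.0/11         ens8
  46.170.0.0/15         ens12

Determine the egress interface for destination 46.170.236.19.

Routes whose prefix contains 46.170.236.19:
  0.0.0.0/0 (default, matches everything) -> ens19
  46.160.0.0/11 (46.160.0.0 - 46.191.255.255) -> ens8
  46.160.0.0/12 (46.160.0.0 - 46.175.255.255) -> ens9
  46.168.0.0/14 (46.168.0.0 - 46.171.255.255) -> ens17
  46.170.0.0/15 (46.170.0.0 - 46.171.255.255) -> ens12
More-specific entries that do NOT match:
  46.170.204.16/29 (46.170.204.16 - 46.170.204.23) does not contain 46.170.236.19
  46.170.236.0/29 (46.170.236.0 - 46.170.236.7) does not contain 46.170.236.19
  46.170.237.0/25 (46.170.237.0 - 46.170.237.127) does not contain 46.170.236.19
  46.170.192.0/19 (46.170.192.0 - 46.170.223.255) does not contain 46.170.236.19
  47.170.224.0/19 (47.170.224.0 - 47.170.255.255) does not contain 46.170.236.19
  46.174.192.0/18 (46.174.192.0 - 46.174.255.255) does not contain 46.170.236.19
  46.174.0.0/16 (46.174.0.0 - 46.174.255.255) does not contain 46.170.236.19
Longest matching prefix is /15 -> interface ens12.

ens12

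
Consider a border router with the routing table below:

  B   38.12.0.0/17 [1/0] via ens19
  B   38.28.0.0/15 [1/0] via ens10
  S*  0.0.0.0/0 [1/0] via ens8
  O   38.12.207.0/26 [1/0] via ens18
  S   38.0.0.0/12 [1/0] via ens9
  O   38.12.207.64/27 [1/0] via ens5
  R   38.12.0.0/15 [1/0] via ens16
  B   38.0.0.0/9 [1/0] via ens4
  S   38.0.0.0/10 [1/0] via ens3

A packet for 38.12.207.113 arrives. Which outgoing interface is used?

Routes whose prefix contains 38.12.207.113:
  0.0.0.0/0 (default, matches everything) -> ens8
  38.0.0.0/9 (38.0.0.0 - 38.127.255.255) -> ens4
  38.0.0.0/10 (38.0.0.0 - 38.63.255.255) -> ens3
  38.0.0.0/12 (38.0.0.0 - 38.15.255.255) -> ens9
  38.12.0.0/15 (38.12.0.0 - 38.13.255.255) -> ens16
More-specific entries that do NOT match:
  38.12.207.64/27 (38.12.207.64 - 38.12.207.95) does not contain 38.12.207.113
  38.12.207.0/26 (38.12.207.0 - 38.12.207.63) does not contain 38.12.207.113
  38.12.0.0/17 (38.12.0.0 - 38.12.127.255) does not contain 38.12.207.113
Longest matching prefix is /15 -> interface ens16.

ens16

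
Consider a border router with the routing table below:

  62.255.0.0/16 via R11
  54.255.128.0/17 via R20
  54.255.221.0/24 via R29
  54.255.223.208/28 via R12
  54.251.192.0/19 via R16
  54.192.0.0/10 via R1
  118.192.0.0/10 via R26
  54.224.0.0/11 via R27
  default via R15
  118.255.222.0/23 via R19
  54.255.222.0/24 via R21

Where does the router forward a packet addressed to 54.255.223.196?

Routes whose prefix contains 54.255.223.196:
  0.0.0.0/0 (default, matches everything) -> R15
  54.192.0.0/10 (54.192.0.0 - 54.255.255.255) -> R1
  54.224.0.0/11 (54.224.0.0 - 54.255.255.255) -> R27
  54.255.128.0/17 (54.255.128.0 - 54.255.255.255) -> R20
More-specific entries that do NOT match:
  54.255.223.208/28 (54.255.223.208 - 54.255.223.223) does not contain 54.255.223.196
  54.255.221.0/24 (54.255.221.0 - 54.255.221.255) does not contain 54.255.223.196
  54.255.222.0/24 (54.255.222.0 - 54.255.222.255) does not contain 54.255.223.196
  118.255.222.0/23 (118.255.222.0 - 118.255.223.255) does not contain 54.255.223.196
  54.251.192.0/19 (54.251.192.0 - 54.251.223.255) does not contain 54.255.223.196
Longest matching prefix is /17 -> next hop R20.

R20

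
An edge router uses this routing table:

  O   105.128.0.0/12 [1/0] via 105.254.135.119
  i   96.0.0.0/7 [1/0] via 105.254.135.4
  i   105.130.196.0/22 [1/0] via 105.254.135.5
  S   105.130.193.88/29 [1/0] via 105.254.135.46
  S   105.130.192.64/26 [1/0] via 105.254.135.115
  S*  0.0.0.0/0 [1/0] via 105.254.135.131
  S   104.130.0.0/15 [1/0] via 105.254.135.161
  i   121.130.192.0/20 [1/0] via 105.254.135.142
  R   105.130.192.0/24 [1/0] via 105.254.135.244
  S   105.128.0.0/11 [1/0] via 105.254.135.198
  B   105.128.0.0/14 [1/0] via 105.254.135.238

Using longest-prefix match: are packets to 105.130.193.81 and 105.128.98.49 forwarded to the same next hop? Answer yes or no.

yes

105.130.193.81: longest match 105.128.0.0/14 -> 105.254.135.238
105.128.98.49: longest match 105.128.0.0/14 -> 105.254.135.238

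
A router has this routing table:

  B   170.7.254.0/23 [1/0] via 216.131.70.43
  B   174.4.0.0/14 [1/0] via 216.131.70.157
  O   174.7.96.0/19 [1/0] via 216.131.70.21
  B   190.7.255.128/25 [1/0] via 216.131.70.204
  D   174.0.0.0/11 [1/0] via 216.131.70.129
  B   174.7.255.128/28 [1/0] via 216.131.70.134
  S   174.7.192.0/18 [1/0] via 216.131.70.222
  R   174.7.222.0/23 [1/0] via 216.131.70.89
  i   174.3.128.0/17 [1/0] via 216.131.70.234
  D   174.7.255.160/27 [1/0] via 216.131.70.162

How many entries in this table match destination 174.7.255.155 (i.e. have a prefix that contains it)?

3

Prefixes containing 174.7.255.155:
  174.0.0.0/11 (174.0.0.0 - 174.31.255.255)
  174.4.0.0/14 (174.4.0.0 - 174.7.255.255)
  174.7.192.0/18 (174.7.192.0 - 174.7.255.255)
Total matching entries: 3.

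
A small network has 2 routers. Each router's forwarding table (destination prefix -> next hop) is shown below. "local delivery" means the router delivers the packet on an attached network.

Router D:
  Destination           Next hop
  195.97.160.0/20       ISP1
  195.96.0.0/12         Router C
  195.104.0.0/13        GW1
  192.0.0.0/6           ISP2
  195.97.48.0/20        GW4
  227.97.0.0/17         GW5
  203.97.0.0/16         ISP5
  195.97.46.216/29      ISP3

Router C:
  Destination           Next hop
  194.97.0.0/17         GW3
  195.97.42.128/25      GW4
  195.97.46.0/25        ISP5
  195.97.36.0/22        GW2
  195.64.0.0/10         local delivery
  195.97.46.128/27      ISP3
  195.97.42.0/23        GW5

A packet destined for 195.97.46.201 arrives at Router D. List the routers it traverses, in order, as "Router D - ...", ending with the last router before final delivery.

Router D - Router C

At Router D: longest match for 195.97.46.201 is 195.96.0.0/12 -> Router C
At Router C: longest match for 195.97.46.201 is 195.64.0.0/10 -> local delivery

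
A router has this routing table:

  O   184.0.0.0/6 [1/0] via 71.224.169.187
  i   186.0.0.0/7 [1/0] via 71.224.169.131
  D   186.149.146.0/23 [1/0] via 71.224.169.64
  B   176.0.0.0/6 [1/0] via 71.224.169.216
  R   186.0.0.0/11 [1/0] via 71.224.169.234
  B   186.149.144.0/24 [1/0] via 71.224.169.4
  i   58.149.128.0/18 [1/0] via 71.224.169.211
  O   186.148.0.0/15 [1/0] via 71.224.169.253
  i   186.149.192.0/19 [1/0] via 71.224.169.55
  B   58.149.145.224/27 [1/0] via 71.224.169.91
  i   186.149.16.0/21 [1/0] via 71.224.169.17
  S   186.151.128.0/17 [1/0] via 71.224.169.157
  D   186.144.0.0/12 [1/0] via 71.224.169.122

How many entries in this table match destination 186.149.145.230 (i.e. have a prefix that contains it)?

4

Prefixes containing 186.149.145.230:
  184.0.0.0/6 (184.0.0.0 - 187.255.255.255)
  186.0.0.0/7 (186.0.0.0 - 187.255.255.255)
  186.144.0.0/12 (186.144.0.0 - 186.159.255.255)
  186.148.0.0/15 (186.148.0.0 - 186.149.255.255)
Total matching entries: 4.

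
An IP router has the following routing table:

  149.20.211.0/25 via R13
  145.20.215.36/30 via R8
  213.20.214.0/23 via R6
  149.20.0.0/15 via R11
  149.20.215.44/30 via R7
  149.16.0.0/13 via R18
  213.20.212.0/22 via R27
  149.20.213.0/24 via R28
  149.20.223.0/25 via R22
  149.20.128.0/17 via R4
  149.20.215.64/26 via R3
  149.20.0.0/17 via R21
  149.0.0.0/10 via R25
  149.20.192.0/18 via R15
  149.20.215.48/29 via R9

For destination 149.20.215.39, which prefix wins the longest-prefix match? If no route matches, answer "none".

149.20.192.0/18

Entries matching 149.20.215.39:
  149.0.0.0/10 (149.0.0.0 - 149.63.255.255)
  149.16.0.0/13 (149.16.0.0 - 149.23.255.255)
  149.20.0.0/15 (149.20.0.0 - 149.21.255.255)
  149.20.128.0/17 (149.20.128.0 - 149.20.255.255)
  149.20.192.0/18 (149.20.192.0 - 149.20.255.255)
Most specific is 149.20.192.0/18.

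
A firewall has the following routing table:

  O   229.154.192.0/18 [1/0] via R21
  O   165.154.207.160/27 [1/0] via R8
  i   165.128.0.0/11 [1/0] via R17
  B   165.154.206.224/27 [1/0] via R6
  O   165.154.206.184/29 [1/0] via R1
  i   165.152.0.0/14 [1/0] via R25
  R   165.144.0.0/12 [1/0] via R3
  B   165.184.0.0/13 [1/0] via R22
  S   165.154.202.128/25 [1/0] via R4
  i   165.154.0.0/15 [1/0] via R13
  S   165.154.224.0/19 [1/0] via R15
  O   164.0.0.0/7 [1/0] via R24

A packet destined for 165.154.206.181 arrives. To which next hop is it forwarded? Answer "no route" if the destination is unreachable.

R13

Routes whose prefix contains 165.154.206.181:
  164.0.0.0/7 (164.0.0.0 - 165.255.255.255) -> R24
  165.128.0.0/11 (165.128.0.0 - 165.159.255.255) -> R17
  165.144.0.0/12 (165.144.0.0 - 165.159.255.255) -> R3
  165.152.0.0/14 (165.152.0.0 - 165.155.255.255) -> R25
  165.154.0.0/15 (165.154.0.0 - 165.155.255.255) -> R13
More-specific entries that do NOT match:
  165.154.206.184/29 (165.154.206.184 - 165.154.206.191) does not contain 165.154.206.181
  165.154.207.160/27 (165.154.207.160 - 165.154.207.191) does not contain 165.154.206.181
  165.154.206.224/27 (165.154.206.224 - 165.154.206.255) does not contain 165.154.206.181
  165.154.202.128/25 (165.154.202.128 - 165.154.202.255) does not contain 165.154.206.181
  165.154.224.0/19 (165.154.224.0 - 165.154.255.255) does not contain 165.154.206.181
  229.154.192.0/18 (229.154.192.0 - 229.154.255.255) does not contain 165.154.206.181
Longest matching prefix is /15 -> next hop R13.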